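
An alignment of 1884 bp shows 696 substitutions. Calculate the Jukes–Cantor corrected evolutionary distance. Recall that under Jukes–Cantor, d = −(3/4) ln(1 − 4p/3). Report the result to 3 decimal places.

p = 696/1884 ≈ 0.369427.
d = −(3/4) ln(1 − 4p/3) = −0.75 ln(1 − 0.492569) = −0.75 ln(0.507431)
  = −0.75 × (-0.678395) = 0.508796 substitutions/site.

0.509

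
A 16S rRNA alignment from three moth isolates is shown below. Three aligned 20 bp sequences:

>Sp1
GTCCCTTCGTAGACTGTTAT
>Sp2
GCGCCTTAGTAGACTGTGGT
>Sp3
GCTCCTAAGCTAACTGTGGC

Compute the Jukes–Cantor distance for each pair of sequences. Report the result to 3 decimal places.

Sp1–Sp2: 5/20 sites differ → p = 0.25, d = −0.75 ln(1 − 0.333333) = 0.304098 ≈ 0.304.
Sp1–Sp3: 10/20 sites differ → p = 0.5, d = −0.75 ln(1 − 0.666667) = 0.823960 ≈ 0.824.
Sp2–Sp3: 6/20 sites differ → p = 0.3, d = −0.75 ln(1 − 0.4) = 0.383119 ≈ 0.383.

d(Sp1,Sp2) = 0.304, d(Sp1,Sp3) = 0.824, d(Sp2,Sp3) = 0.383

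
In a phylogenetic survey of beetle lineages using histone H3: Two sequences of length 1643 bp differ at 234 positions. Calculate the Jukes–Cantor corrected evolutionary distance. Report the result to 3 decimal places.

p = 234/1643 ≈ 0.142422.
d = −(3/4) ln(1 − 4p/3) = −0.75 ln(1 − 0.189896) = −0.75 ln(0.810104)
  = −0.75 × (-0.210593) = 0.157945 substitutions/site.

0.158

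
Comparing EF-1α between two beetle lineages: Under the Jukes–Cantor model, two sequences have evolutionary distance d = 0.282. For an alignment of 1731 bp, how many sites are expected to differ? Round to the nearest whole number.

Invert JC69: p = (3/4)(1 − e^(−4d/3)) = 0.75 × (1 − e^(-0.376)) = 0.75 × (1 − 0.686602) = 0.235049.
Expected differing sites = pL ≈ 0.235049 × 1731 = 406.869819 ≈ 407.

407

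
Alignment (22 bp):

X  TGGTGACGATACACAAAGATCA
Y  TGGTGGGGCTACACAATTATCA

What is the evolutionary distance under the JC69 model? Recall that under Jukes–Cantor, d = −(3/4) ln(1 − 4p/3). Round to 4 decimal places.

The sequences differ at 5 of 22 sites (6, 7, 9, 17, 18), so p = 5/22 ≈ 0.227273.
d = −(3/4) ln(1 − 4p/3) = −0.75 ln(1 − 0.303031) = −0.75 ln(0.696969)
  = −0.75 × (-0.361014) = 0.270761 substitutions/site.

0.2708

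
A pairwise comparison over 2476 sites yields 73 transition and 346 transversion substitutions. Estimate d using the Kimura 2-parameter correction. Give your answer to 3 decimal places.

P = 73/2476 ≈ 0.029483 and Q = 346/2476 ≈ 0.139742.
Under the Kimura two-parameter model, d = −½ ln(1 − 2P − Q) − ¼ ln(1 − 2Q).
1 − 2P − Q = 0.801292, giving −½ ln(0.801292) = 0.110765.
1 − 2Q = 0.720516, giving −¼ ln(0.720516) = 0.081947.
d = 0.110765 + 0.081947 = 0.192712.

0.193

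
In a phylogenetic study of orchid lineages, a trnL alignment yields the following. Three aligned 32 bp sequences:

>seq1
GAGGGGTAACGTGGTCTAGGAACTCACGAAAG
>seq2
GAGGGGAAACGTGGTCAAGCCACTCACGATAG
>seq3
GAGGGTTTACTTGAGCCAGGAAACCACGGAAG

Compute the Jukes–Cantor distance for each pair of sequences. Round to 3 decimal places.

d(seq1,seq2) = 0.175, d(seq1,seq3) = 0.353, d(seq2,seq3) = 0.585

seq1–seq2: 5/32 sites differ → p = 0.15625, d = −0.75 ln(1 − 0.208333) = 0.175211 ≈ 0.175.
seq1–seq3: 9/32 sites differ → p = 0.28125, d = −0.75 ln(1 − 0.375) = 0.352503 ≈ 0.353.
seq2–seq3: 13/32 sites differ → p = 0.40625, d = −0.75 ln(1 − 0.541667) = 0.585119 ≈ 0.585.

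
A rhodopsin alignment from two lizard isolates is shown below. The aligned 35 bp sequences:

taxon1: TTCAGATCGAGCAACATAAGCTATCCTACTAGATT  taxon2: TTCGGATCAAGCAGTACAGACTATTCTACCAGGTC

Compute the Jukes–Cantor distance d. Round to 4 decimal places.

The sequences differ at 11 of 35 sites, so p = 11/35 ≈ 0.314286.
d = −(3/4) ln(1 − 4p/3) = −0.75 ln(1 − 0.419048) = −0.75 ln(0.580952)
  = −0.75 × (-0.543087) = 0.407315 substitutions/site.

0.4073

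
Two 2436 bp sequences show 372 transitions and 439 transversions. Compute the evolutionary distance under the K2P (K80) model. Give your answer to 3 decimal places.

0.444

P = 372/2436 ≈ 0.152709 and Q = 439/2436 ≈ 0.180213.
Under the Kimura two-parameter model, d = −½ ln(1 − 2P − Q) − ¼ ln(1 − 2Q).
1 − 2P − Q = 0.514369, giving −½ ln(0.514369) = 0.332407.
1 − 2Q = 0.639574, giving −¼ ln(0.639574) = 0.111738.
d = 0.332407 + 0.111738 = 0.444145.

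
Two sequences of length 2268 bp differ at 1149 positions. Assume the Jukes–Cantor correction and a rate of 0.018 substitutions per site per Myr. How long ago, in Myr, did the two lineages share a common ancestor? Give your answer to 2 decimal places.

p = 1149/2268 ≈ 0.506614.
d = −(3/4) ln(1 − 4p/3) = −0.75 ln(1 − 0.675485) = −0.75 ln(0.324515)
  = −0.75 × (-1.125424) = 0.844068 substitutions/site.
Under a molecular clock d = 2μt, so t = d/(2μ) = 0.844068 / (2 × 0.018) = 23.45 Myr.

23.45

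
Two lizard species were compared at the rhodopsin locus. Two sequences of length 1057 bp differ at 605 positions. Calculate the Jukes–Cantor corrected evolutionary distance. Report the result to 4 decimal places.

p = 605/1057 ≈ 0.572375.
d = −(3/4) ln(1 − 4p/3) = −0.75 ln(1 − 0.763167) = −0.75 ln(0.236833)
  = −0.75 × (-1.440400) = 1.080300 substitutions/site.

1.0803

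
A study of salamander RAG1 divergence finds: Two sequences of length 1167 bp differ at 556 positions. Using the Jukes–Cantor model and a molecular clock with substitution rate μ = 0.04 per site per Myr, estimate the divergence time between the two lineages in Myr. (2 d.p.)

9.46

p = 556/1167 ≈ 0.476435.
d = −(3/4) ln(1 − 4p/3) = −0.75 ln(1 − 0.635247) = −0.75 ln(0.364753)
  = −0.75 × (-1.008535) = 0.756401 substitutions/site.
Under a molecular clock d = 2μt, so t = d/(2μ) = 0.756401 / (2 × 0.04) = 9.46 Myr.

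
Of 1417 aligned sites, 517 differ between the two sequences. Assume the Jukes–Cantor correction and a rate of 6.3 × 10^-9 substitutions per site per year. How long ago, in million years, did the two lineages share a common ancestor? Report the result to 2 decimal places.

39.67

p = 517/1417 ≈ 0.364855.
d = −(3/4) ln(1 − 4p/3) = −0.75 ln(1 − 0.486473) = −0.75 ln(0.513527)
  = −0.75 × (-0.666453) = 0.499840 substitutions/site.
Under a molecular clock d = 2μt, so t = d/(2μ) = 0.499840 / (2 × 6.3 × 10^-9) = 39.67 million years.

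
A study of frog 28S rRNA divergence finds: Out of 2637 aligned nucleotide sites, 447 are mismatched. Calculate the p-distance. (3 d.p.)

0.170

p = 447/2637 = 0.169510… ≈ 0.170 (to 3 d.p.).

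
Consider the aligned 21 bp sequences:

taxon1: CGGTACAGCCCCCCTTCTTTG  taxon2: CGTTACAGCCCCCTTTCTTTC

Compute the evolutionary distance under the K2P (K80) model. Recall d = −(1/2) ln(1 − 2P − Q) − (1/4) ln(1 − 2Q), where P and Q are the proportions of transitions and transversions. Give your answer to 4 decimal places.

Of 21 sites, 1 differences are transitions and 2 are transversions, so P = 1/21 ≈ 0.047619 and Q = 2/21 ≈ 0.095238.
Under the Kimura two-parameter model, d = −½ ln(1 − 2P − Q) − ¼ ln(1 − 2Q).
1 − 2P − Q = 0.809524, giving −½ ln(0.809524) = 0.105654.
1 − 2Q = 0.809524, giving −¼ ln(0.809524) = 0.052827.
d = 0.105654 + 0.052827 = 0.158481.

0.1585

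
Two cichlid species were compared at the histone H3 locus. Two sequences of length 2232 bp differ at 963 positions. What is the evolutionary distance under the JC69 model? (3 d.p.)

0.642

p = 963/2232 ≈ 0.431452.
d = −(3/4) ln(1 − 4p/3) = −0.75 ln(1 − 0.575269) = −0.75 ln(0.424731)
  = −0.75 × (-0.856299) = 0.642224 substitutions/site.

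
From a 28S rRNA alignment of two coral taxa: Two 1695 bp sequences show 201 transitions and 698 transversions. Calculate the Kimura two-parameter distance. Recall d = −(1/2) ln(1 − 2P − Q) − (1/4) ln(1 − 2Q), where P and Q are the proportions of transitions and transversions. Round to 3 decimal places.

0.957

P = 201/1695 ≈ 0.118584 and Q = 698/1695 ≈ 0.411799.
Under the Kimura two-parameter model, d = −½ ln(1 − 2P − Q) − ¼ ln(1 − 2Q).
1 − 2P − Q = 0.351033, giving −½ ln(0.351033) = 0.523438.
1 − 2Q = 0.176402, giving −¼ ln(0.176402) = 0.433747.
d = 0.523438 + 0.433747 = 0.957185.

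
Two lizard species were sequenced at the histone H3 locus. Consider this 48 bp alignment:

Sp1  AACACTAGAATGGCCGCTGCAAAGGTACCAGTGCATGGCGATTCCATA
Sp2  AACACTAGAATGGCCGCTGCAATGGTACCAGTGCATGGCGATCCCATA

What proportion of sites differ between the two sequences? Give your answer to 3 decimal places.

The sequences differ at 2 of 48 positions (sites 23, 43).
p = 2/48 = 0.041666… ≈ 0.042 (to 3 d.p.).

0.042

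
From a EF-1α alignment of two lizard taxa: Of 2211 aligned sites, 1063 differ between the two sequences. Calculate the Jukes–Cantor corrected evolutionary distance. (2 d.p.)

p = 1063/2211 ≈ 0.480778.
d = −(3/4) ln(1 − 4p/3) = −0.75 ln(1 − 0.641037) = −0.75 ln(0.358963)
  = −0.75 × (-1.024536) = 0.768402 substitutions/site.

0.77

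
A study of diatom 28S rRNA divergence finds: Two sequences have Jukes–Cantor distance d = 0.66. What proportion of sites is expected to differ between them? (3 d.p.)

p = (3/4)(1 − e^(−4d/3)) = 0.75 × (1 − e^(-0.88)) = 0.75 × (1 − 0.414783) = 0.438913.

0.439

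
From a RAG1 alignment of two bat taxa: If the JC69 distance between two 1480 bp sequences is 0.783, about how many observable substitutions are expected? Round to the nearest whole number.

Invert JC69: p = (3/4)(1 − e^(−4d/3)) = 0.75 × (1 − e^(-1.044)) = 0.75 × (1 − 0.352044) = 0.485967.
Expected differing sites = pL ≈ 0.485967 × 1480 = 719.23116 ≈ 719.

719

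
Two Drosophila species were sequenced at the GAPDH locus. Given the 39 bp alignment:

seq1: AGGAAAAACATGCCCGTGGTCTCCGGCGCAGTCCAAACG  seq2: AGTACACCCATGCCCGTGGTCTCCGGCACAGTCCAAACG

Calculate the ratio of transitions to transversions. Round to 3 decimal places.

0.250

Transitions are A↔G and C↔T; transversions are all other mismatches.
Transitions: 1. Transversions: 4.
R = 1/4 = 0.250.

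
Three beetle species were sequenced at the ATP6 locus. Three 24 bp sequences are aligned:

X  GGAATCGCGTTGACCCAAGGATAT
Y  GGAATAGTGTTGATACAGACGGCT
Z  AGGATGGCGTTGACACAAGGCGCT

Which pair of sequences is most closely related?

X and Z

X–Y: 10/24 differ, p = 0.417, d = 0.608.
X–Z: 7/24 differ, p = 0.292, d = 0.369.
Y–Z: 9/24 differ, p = 0.375, d = 0.520.
The smallest distance is between X and Z.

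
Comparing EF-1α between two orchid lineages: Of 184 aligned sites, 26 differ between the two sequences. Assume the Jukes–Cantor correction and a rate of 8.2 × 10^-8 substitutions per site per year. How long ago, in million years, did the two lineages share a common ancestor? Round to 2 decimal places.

0.95

p = 26/184 ≈ 0.141304.
d = −(3/4) ln(1 − 4p/3) = −0.75 ln(1 − 0.188405) = −0.75 ln(0.811595)
  = −0.75 × (-0.208754) = 0.156566 substitutions/site.
Under a molecular clock d = 2μt, so t = d/(2μ) = 0.156566 / (2 × 8.2 × 10^-8) = 0.95 million years.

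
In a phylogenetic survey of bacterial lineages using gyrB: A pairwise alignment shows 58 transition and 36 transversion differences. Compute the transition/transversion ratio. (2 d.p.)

1.61

R = 58/36 = 1.611111… ≈ 1.61 (to 2 d.p.).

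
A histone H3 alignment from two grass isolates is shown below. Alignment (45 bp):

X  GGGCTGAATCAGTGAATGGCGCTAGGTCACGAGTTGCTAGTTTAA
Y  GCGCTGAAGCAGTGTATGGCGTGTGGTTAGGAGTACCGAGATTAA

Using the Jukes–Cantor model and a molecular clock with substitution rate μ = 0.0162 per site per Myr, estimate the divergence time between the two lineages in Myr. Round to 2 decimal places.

The sequences differ at 12 of 45 sites, so p = 12/45 ≈ 0.266667.
d = −(3/4) ln(1 − 4p/3) = −0.75 ln(1 − 0.355556) = −0.75 ln(0.644444)
  = −0.75 × (-0.439367) = 0.329525 substitutions/site.
Under a molecular clock d = 2μt, so t = d/(2μ) = 0.329525 / (2 × 0.0162) = 10.17 Myr.

10.17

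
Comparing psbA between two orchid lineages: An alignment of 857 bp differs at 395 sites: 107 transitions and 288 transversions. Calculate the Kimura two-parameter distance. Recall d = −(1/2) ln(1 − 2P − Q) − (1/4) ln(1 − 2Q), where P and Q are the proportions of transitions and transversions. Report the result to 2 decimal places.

P = 107/857 ≈ 0.124854 and Q = 288/857 ≈ 0.336056.
Under the Kimura two-parameter model, d = −½ ln(1 − 2P − Q) − ¼ ln(1 − 2Q).
1 − 2P − Q = 0.414236, giving −½ ln(0.414236) = 0.440660.
1 − 2Q = 0.327888, giving −¼ ln(0.327888) = 0.278771.
d = 0.440660 + 0.278771 = 0.719431.

0.72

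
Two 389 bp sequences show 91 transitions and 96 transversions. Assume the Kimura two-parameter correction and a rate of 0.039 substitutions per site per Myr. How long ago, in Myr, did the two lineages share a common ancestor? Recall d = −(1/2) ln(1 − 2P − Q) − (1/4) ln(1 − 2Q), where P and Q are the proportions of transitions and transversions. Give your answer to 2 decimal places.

10.22

P = 91/389 ≈ 0.233933 and Q = 96/389 ≈ 0.246787.
Under the Kimura two-parameter model, d = −½ ln(1 − 2P − Q) − ¼ ln(1 − 2Q).
1 − 2P − Q = 0.285347, giving −½ ln(0.285347) = 0.627025.
1 − 2Q = 0.506426, giving −¼ ln(0.506426) = 0.170094.
d = 0.627025 + 0.170094 = 0.797119.
Under a molecular clock d = 2μt, so t = d/(2μ) = 0.797119 / (2 × 0.039) = 10.22 Myr.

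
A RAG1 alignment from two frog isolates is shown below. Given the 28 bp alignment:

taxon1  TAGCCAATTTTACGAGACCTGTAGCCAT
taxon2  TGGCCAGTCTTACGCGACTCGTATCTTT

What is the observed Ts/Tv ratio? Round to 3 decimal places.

Transitions are A↔G and C↔T; transversions are all other mismatches.
Transitions: 6. Transversions: 3.
R = 6/3 = 2.000.

2.000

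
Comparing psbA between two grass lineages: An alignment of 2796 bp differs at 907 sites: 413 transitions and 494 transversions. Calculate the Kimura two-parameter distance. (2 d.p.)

0.43

P = 413/2796 ≈ 0.147711 and Q = 494/2796 ≈ 0.176681.
Under the Kimura two-parameter model, d = −½ ln(1 − 2P − Q) − ¼ ln(1 − 2Q).
1 − 2P − Q = 0.527897, giving −½ ln(0.527897) = 0.319427.
1 − 2Q = 0.646638, giving −¼ ln(0.646638) = 0.108992.
d = 0.319427 + 0.108992 = 0.428419.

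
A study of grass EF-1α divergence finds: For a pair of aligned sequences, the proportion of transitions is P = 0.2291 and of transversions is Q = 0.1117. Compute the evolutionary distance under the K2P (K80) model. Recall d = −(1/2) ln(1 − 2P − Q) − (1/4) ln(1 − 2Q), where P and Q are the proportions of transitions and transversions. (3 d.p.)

Under the Kimura two-parameter model, d = −½ ln(1 − 2P − Q) − ¼ ln(1 − 2Q).
1 − 2P − Q = 0.4301, giving −½ ln(0.4301) = 0.421869.
1 − 2Q = 0.7766, giving −¼ ln(0.7766) = 0.063207.
d = 0.421869 + 0.063207 = 0.485076.

0.485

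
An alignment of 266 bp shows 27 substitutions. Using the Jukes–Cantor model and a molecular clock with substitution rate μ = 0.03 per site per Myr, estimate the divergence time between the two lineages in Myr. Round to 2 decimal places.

1.82

p = 27/266 ≈ 0.101504.
d = −(3/4) ln(1 − 4p/3) = −0.75 ln(1 − 0.135339) = −0.75 ln(0.864661)
  = −0.75 × (-0.145418) = 0.109064 substitutions/site.
Under a molecular clock d = 2μt, so t = d/(2μ) = 0.109064 / (2 × 0.03) = 1.82 Myr.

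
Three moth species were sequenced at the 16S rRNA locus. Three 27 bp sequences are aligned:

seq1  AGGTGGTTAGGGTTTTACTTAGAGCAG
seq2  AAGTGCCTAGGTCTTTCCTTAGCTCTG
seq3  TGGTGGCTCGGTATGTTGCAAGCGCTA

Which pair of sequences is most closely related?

seq1–seq2: 9/27 differ, p = 0.333, d = 0.441.
seq1–seq3: 13/27 differ, p = 0.481, d = 0.770.
seq2–seq3: 12/27 differ, p = 0.444, d = 0.673.
The smallest distance is between seq1 and seq2.

seq1 and seq2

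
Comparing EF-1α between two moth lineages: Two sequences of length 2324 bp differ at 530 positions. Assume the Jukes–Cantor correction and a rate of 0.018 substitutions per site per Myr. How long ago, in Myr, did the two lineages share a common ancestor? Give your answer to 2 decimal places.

7.55

p = 530/2324 ≈ 0.228055.
d = −(3/4) ln(1 − 4p/3) = −0.75 ln(1 − 0.304073) = −0.75 ln(0.695927)
  = −0.75 × (-0.362511) = 0.271883 substitutions/site.
Under a molecular clock d = 2μt, so t = d/(2μ) = 0.271883 / (2 × 0.018) = 7.55 Myr.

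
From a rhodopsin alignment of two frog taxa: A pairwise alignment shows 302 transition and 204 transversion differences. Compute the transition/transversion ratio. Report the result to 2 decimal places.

R = 302/204 = 1.480392… ≈ 1.48 (to 2 d.p.).

1.48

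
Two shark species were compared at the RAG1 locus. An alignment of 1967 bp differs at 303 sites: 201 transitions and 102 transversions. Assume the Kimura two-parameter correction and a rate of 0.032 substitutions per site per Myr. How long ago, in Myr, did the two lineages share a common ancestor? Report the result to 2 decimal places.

P = 201/1967 ≈ 0.102186 and Q = 102/1967 ≈ 0.051856.
Under the Kimura two-parameter model, d = −½ ln(1 − 2P − Q) − ¼ ln(1 − 2Q).
1 − 2P − Q = 0.743772, giving −½ ln(0.743772) = 0.148010.
1 − 2Q = 0.896288, giving −¼ ln(0.896288) = 0.027373.
d = 0.148010 + 0.027373 = 0.175383.
Under a molecular clock d = 2μt, so t = d/(2μ) = 0.175383 / (2 × 0.032) = 2.74 Myr.

2.74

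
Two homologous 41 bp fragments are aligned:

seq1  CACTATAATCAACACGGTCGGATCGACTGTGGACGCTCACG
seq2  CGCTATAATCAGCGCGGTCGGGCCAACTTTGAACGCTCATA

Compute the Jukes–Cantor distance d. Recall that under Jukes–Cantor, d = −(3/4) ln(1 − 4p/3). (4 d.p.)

0.2950

The sequences differ at 10 of 41 sites (2, 12, 14, 22, 23, 25, 29, 32, 40, 41), so p = 10/41 ≈ 0.243902.
d = −(3/4) ln(1 − 4p/3) = −0.75 ln(1 − 0.325203) = −0.75 ln(0.674797)
  = −0.75 × (-0.393343) = 0.295007 substitutions/site.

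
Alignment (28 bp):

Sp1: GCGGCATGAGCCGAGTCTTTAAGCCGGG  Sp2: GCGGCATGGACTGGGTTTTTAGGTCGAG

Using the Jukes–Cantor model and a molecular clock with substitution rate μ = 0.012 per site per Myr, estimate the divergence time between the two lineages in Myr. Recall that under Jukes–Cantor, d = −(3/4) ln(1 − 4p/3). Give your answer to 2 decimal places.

14.99

The sequences differ at 8 of 28 sites (9, 10, 12, 14, 17, 22, 24, 27), so p = 8/28 ≈ 0.285714.
d = −(3/4) ln(1 − 4p/3) = −0.75 ln(1 − 0.380952) = −0.75 ln(0.619048)
  = −0.75 × (-0.479572) = 0.359679 substitutions/site.
Under a molecular clock d = 2μt, so t = d/(2μ) = 0.359679 / (2 × 0.012) = 14.99 Myr.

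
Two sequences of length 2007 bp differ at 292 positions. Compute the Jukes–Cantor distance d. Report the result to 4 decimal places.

p = 292/2007 ≈ 0.145491.
d = −(3/4) ln(1 − 4p/3) = −0.75 ln(1 − 0.193988) = −0.75 ln(0.806012)
  = −0.75 × (-0.215657) = 0.161743 substitutions/site.

0.1617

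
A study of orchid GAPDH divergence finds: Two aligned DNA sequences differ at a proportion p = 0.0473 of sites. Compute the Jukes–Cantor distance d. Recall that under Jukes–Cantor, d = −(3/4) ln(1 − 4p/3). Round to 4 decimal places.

d = −(3/4) ln(1 − 4p/3) = −0.75 ln(1 − 0.063067) = −0.75 ln(0.936933)
  = −0.75 × (-0.065144) = 0.048858 substitutions/site.

0.0489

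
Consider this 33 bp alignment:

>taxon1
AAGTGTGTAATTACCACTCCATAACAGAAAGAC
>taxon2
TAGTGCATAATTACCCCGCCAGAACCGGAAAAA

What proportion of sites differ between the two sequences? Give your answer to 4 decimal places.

The sequences differ at 10 of 33 positions (sites 1, 6, 7, 16, 18, 22, 26, 28, 31, 33).
p = 10/33 = 0.303030… ≈ 0.3030 (to 4 d.p.).

0.3030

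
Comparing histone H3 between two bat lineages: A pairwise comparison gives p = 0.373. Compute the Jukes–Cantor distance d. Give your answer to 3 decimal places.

d = −(3/4) ln(1 − 4p/3) = −0.75 ln(1 − 0.497333) = −0.75 ln(0.502667)
  = −0.75 × (-0.687827) = 0.515870 substitutions/site.

0.516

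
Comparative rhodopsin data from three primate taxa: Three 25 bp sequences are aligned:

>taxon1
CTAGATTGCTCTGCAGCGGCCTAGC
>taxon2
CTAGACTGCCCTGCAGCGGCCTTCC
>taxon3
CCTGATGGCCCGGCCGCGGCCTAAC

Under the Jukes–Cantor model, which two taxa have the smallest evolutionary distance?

taxon1–taxon2: 4/25 differ, p = 0.160, d = 0.180.
taxon1–taxon3: 7/25 differ, p = 0.280, d = 0.351.
taxon2–taxon3: 8/25 differ, p = 0.320, d = 0.417.
The smallest distance is between taxon1 and taxon2.

taxon1 and taxon2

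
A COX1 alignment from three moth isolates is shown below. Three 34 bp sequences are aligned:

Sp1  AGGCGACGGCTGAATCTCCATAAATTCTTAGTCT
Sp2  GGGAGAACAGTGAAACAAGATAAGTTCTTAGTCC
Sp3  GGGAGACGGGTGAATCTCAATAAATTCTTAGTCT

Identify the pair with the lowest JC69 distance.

Sp1 and Sp3

Sp1–Sp2: 12/34 differ, p = 0.353, d = 0.477.
Sp1–Sp3: 4/34 differ, p = 0.118, d = 0.128.
Sp2–Sp3: 9/34 differ, p = 0.265, d = 0.326.
The smallest distance is between Sp1 and Sp3.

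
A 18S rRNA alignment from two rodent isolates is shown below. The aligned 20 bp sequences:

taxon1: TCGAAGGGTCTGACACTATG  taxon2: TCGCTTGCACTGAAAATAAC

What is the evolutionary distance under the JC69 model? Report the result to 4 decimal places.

0.6872

The sequences differ at 9 of 20 sites (4, 5, 6, 8, 9, 14, 16, 19, 20), so p = 9/20 = 0.45.
d = −(3/4) ln(1 − 4p/3) = −0.75 ln(1 − 0.6) = −0.75 ln(0.4)
  = −0.75 × (-0.916291) = 0.687218 substitutions/site.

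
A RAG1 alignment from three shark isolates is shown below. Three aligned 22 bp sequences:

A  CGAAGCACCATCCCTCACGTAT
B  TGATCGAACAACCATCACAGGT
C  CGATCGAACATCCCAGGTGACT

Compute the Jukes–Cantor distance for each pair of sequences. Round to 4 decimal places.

d(A,B) = 0.6987, d(A,C) = 0.6987, d(B,C) = 0.6987

A–B: 10/22 sites differ → p ≈ 0.454545, d = −0.75 ln(1 − 0.60606) = 0.698667 ≈ 0.6987.
A–C: 10/22 sites differ → p ≈ 0.454545, d = −0.75 ln(1 − 0.60606) = 0.698667 ≈ 0.6987.
B–C: 10/22 sites differ → p ≈ 0.454545, d = −0.75 ln(1 − 0.60606) = 0.698667 ≈ 0.6987.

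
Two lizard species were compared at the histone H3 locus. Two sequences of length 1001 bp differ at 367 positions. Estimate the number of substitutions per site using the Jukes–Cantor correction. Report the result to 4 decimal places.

0.5033

p = 367/1001 ≈ 0.366633.
d = −(3/4) ln(1 − 4p/3) = −0.75 ln(1 − 0.488844) = −0.75 ln(0.511156)
  = −0.75 × (-0.671080) = 0.503310 substitutions/site.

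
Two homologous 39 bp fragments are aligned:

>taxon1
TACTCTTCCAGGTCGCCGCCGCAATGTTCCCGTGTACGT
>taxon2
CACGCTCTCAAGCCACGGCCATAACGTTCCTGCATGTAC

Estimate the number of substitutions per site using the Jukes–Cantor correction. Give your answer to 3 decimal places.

The sequences differ at 18 of 39 sites, so p = 18/39 ≈ 0.461538.
d = −(3/4) ln(1 − 4p/3) = −0.75 ln(1 − 0.615384) = −0.75 ln(0.384616)
  = −0.75 × (-0.955510) = 0.716633 substitutions/site.

0.717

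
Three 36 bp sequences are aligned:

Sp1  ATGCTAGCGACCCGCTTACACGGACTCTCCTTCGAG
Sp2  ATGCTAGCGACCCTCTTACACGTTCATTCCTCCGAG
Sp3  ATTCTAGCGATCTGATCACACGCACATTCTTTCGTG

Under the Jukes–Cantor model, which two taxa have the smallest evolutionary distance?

Sp1 and Sp2

Sp1–Sp2: 6/36 differ, p = 0.167, d = 0.188.
Sp1–Sp3: 10/36 differ, p = 0.278, d = 0.347.
Sp2–Sp3: 11/36 differ, p = 0.306, d = 0.392.
The smallest distance is between Sp1 and Sp2.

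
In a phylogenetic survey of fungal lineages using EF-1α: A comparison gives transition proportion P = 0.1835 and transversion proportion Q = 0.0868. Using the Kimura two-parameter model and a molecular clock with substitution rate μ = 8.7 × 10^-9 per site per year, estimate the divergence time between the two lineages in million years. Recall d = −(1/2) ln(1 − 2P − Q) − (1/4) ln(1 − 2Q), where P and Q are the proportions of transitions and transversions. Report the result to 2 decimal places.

20.12

Under the Kimura two-parameter model, d = −½ ln(1 − 2P − Q) − ¼ ln(1 − 2Q).
1 − 2P − Q = 0.5462, giving −½ ln(0.5462) = 0.302385.
1 − 2Q = 0.8264, giving −¼ ln(0.8264) = 0.047669.
d = 0.302385 + 0.047669 = 0.350054.
Under a molecular clock d = 2μt, so t = d/(2μ) = 0.350054 / (2 × 8.7 × 10^-9) = 20.12 million years.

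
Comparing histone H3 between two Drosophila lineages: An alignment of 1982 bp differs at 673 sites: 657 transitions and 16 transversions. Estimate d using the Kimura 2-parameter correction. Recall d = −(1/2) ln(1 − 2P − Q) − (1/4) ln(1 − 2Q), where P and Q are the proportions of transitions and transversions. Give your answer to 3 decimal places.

P = 657/1982 ≈ 0.331483 and Q = 16/1982 ≈ 0.008073.
Under the Kimura two-parameter model, d = −½ ln(1 − 2P − Q) − ¼ ln(1 − 2Q).
1 − 2P − Q = 0.328961, giving −½ ln(0.328961) = 0.555908.
1 − 2Q = 0.983854, giving −¼ ln(0.983854) = 0.004069.
d = 0.555908 + 0.004069 = 0.559977.

0.560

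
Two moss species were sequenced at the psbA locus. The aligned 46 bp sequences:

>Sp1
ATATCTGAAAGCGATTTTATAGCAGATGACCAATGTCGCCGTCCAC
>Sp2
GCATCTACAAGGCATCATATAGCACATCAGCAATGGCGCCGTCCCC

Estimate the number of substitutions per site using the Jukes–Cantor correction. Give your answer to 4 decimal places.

The sequences differ at 13 of 46 sites, so p = 13/46 ≈ 0.282609.
d = −(3/4) ln(1 − 4p/3) = −0.75 ln(1 − 0.376812) = −0.75 ln(0.623188)
  = −0.75 × (-0.472907) = 0.354680 substitutions/site.

0.3547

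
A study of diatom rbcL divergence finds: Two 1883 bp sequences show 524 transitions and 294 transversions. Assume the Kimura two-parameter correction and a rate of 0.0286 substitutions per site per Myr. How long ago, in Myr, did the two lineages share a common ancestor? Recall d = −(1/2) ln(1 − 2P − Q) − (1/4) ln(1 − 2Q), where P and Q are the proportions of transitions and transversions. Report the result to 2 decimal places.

12.54

P = 524/1883 ≈ 0.278279 and Q = 294/1883 ≈ 0.156134.
Under the Kimura two-parameter model, d = −½ ln(1 − 2P − Q) − ¼ ln(1 − 2Q).
1 − 2P − Q = 0.287308, giving −½ ln(0.287308) = 0.623600.
1 − 2Q = 0.687732, giving −¼ ln(0.687732) = 0.093589.
d = 0.623600 + 0.093589 = 0.717189.
Under a molecular clock d = 2μt, so t = d/(2μ) = 0.717189 / (2 × 0.0286) = 12.54 Myr.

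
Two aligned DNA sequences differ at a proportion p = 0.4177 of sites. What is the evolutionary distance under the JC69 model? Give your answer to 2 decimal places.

0.61

d = −(3/4) ln(1 − 4p/3) = −0.75 ln(1 − 0.556933) = −0.75 ln(0.443067)
  = −0.75 × (-0.814034) = 0.610526 substitutions/site.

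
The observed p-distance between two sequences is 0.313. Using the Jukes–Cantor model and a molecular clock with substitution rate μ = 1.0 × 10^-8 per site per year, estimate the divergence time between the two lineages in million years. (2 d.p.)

d = −(3/4) ln(1 − 4p/3) = −0.75 ln(1 − 0.417333) = −0.75 ln(0.582667)
  = −0.75 × (-0.540139) = 0.405104 substitutions/site.
Under a molecular clock d = 2μt, so t = d/(2μ) = 0.405104 / (2 × 1.0 × 10^-8) = 20.26 million years.

20.26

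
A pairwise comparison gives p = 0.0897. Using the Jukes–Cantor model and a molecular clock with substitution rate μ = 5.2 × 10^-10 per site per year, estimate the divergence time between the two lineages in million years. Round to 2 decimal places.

d = −(3/4) ln(1 − 4p/3) = −0.75 ln(1 − 0.1196) = −0.75 ln(0.8804)
  = −0.75 × (-0.127379) = 0.095534 substitutions/site.
Under a molecular clock d = 2μt, so t = d/(2μ) = 0.095534 / (2 × 5.2 × 10^-10) = 91.86 million years.

91.86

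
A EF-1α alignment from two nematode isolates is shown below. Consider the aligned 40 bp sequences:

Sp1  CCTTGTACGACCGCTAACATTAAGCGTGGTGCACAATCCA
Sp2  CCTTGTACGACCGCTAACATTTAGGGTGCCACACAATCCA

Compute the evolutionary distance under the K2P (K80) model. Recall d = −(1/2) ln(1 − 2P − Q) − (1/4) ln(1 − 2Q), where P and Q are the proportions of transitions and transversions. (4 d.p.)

Of 40 sites, 2 differences are transitions and 3 are transversions, so P = 2/40 = 0.05 and Q = 3/40 = 0.075.
Under the Kimura two-parameter model, d = −½ ln(1 − 2P − Q) − ¼ ln(1 − 2Q).
1 − 2P − Q = 0.825, giving −½ ln(0.825) = 0.096186.
1 − 2Q = 0.85, giving −¼ ln(0.85) = 0.040630.
d = 0.096186 + 0.040630 = 0.136816.

0.1368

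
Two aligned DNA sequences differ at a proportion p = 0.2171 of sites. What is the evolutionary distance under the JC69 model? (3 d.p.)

d = −(3/4) ln(1 − 4p/3) = −0.75 ln(1 − 0.289467) = −0.75 ln(0.710533)
  = −0.75 × (-0.341740) = 0.256305 substitutions/site.

0.256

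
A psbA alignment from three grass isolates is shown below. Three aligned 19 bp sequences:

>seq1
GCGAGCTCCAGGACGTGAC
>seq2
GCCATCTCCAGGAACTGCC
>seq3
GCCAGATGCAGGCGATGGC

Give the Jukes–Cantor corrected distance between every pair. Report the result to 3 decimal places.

seq1–seq2: 5/19 sites differ → p ≈ 0.263158, d = −0.75 ln(1 − 0.350877) = 0.324100 ≈ 0.324.
seq1–seq3: 7/19 sites differ → p ≈ 0.368421, d = −0.75 ln(1 − 0.491228) = 0.506816 ≈ 0.507.
seq2–seq3: 7/19 sites differ → p ≈ 0.368421, d = −0.75 ln(1 − 0.491228) = 0.506816 ≈ 0.507.

d(seq1,seq2) = 0.324, d(seq1,seq3) = 0.507, d(seq2,seq3) = 0.507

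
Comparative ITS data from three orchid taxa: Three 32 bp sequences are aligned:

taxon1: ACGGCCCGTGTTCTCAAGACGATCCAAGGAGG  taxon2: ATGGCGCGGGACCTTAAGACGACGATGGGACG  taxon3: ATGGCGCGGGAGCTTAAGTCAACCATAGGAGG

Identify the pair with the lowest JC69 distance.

taxon1–taxon2: 12/32 differ, p = 0.375, d = 0.520.
taxon1–taxon3: 11/32 differ, p = 0.344, d = 0.460.
taxon2–taxon3: 6/32 differ, p = 0.188, d = 0.216.
The smallest distance is between taxon2 and taxon3.

taxon2 and taxon3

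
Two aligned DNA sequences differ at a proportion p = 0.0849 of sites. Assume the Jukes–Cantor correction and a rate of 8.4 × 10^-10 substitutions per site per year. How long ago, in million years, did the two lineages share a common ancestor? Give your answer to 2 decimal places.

53.63

d = −(3/4) ln(1 − 4p/3) = −0.75 ln(1 − 0.1132) = −0.75 ln(0.8868)
  = −0.75 × (-0.120136) = 0.090102 substitutions/site.
Under a molecular clock d = 2μt, so t = d/(2μ) = 0.090102 / (2 × 8.4 × 10^-10) = 53.63 million years.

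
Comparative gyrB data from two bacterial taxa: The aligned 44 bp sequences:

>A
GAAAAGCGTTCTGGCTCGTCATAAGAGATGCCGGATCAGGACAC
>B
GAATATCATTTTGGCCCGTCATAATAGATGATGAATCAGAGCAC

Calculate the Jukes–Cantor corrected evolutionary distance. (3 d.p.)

The sequences differ at 11 of 44 sites, so p = 11/44 = 0.25.
d = −(3/4) ln(1 − 4p/3) = −0.75 ln(1 − 0.333333) = −0.75 ln(0.666667)
  = −0.75 × (-0.405465) = 0.304099 substitutions/site.

0.304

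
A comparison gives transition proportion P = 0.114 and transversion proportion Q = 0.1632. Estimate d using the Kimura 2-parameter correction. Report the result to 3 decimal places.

Under the Kimura two-parameter model, d = −½ ln(1 − 2P − Q) − ¼ ln(1 − 2Q).
1 − 2P − Q = 0.6088, giving −½ ln(0.6088) = 0.248133.
1 − 2Q = 0.6736, giving −¼ ln(0.6736) = 0.098780.
d = 0.248133 + 0.098780 = 0.346913.

0.347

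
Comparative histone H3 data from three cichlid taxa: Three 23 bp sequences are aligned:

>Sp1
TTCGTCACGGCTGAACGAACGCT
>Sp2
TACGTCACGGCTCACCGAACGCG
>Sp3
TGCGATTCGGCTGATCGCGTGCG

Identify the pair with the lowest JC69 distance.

Sp1 and Sp2

Sp1–Sp2: 4/23 differ, p = 0.174, d = 0.198.
Sp1–Sp3: 9/23 differ, p = 0.391, d = 0.553.
Sp2–Sp3: 9/23 differ, p = 0.391, d = 0.553.
The smallest distance is between Sp1 and Sp2.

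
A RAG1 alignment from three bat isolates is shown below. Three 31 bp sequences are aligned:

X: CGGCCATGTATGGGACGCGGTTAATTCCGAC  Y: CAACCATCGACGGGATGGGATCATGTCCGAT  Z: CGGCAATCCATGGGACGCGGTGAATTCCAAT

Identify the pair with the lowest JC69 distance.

X and Z

X–Y: 12/31 differ, p = 0.387, d = 0.544.
X–Z: 6/31 differ, p = 0.194, d = 0.224.
Y–Z: 12/31 differ, p = 0.387, d = 0.544.
The smallest distance is between X and Z.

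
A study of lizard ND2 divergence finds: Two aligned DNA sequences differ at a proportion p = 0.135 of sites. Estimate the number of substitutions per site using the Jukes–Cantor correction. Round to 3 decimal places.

d = −(3/4) ln(1 − 4p/3) = −0.75 ln(1 − 0.18) = −0.75 ln(0.82)
  = −0.75 × (-0.198451) = 0.148838 substitutions/site.

0.149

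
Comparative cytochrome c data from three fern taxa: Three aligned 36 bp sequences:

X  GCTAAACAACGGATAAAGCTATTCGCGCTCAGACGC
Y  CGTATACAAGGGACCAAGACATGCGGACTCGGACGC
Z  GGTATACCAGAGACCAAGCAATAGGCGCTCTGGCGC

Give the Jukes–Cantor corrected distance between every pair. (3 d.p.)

d(X,Y) = 0.441, d(X,Z) = 0.441, d(Y,Z) = 0.392

X–Y: 12/36 sites differ → p ≈ 0.333333, d = −0.75 ln(1 − 0.444444) = 0.440839 ≈ 0.441.
X–Z: 12/36 sites differ → p ≈ 0.333333, d = −0.75 ln(1 − 0.444444) = 0.440839 ≈ 0.441.
Y–Z: 11/36 sites differ → p ≈ 0.305556, d = −0.75 ln(1 − 0.407408) = 0.392437 ≈ 0.392.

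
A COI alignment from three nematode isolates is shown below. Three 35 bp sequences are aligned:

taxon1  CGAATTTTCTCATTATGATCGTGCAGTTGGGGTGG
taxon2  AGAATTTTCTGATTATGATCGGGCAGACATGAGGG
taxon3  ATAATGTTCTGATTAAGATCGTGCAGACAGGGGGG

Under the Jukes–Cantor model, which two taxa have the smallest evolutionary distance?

taxon2 and taxon3

taxon1–taxon2: 9/35 differ, p = 0.257, d = 0.315.
taxon1–taxon3: 9/35 differ, p = 0.257, d = 0.315.
taxon2–taxon3: 6/35 differ, p = 0.171, d = 0.195.
The smallest distance is between taxon2 and taxon3.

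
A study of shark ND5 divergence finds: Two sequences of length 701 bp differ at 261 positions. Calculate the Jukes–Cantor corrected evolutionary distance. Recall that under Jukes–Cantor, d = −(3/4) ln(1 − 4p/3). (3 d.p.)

p = 261/701 ≈ 0.372325.
d = −(3/4) ln(1 − 4p/3) = −0.75 ln(1 − 0.496433) = −0.75 ln(0.503567)
  = −0.75 × (-0.686039) = 0.514529 substitutions/site.

0.515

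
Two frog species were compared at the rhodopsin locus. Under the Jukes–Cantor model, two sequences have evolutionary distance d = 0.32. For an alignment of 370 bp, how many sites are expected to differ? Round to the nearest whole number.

Invert JC69: p = (3/4)(1 − e^(−4d/3)) = 0.75 × (1 − e^(-0.426667)) = 0.75 × (1 − 0.652681) = 0.260489.
Expected differing sites = pL ≈ 0.260489 × 370 = 96.38093 ≈ 96.

96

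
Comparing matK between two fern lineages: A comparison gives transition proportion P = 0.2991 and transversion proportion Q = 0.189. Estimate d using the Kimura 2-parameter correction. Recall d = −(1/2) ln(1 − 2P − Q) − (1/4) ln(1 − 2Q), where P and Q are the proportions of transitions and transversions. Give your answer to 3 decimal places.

Under the Kimura two-parameter model, d = −½ ln(1 − 2P − Q) − ¼ ln(1 − 2Q).
1 − 2P − Q = 0.2128, giving −½ ln(0.2128) = 0.773701.
1 − 2Q = 0.622, giving −¼ ln(0.622) = 0.118704.
d = 0.773701 + 0.118704 = 0.892405.

0.892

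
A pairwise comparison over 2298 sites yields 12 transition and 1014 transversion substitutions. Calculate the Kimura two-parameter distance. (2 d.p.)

P = 12/2298 ≈ 0.005222 and Q = 1014/2298 ≈ 0.441253.
Under the Kimura two-parameter model, d = −½ ln(1 − 2P − Q) − ¼ ln(1 − 2Q).
1 − 2P − Q = 0.548303, giving −½ ln(0.548303) = 0.300464.
1 − 2Q = 0.117494, giving −¼ ln(0.117494) = 0.535342.
d = 0.300464 + 0.535342 = 0.835806.

0.84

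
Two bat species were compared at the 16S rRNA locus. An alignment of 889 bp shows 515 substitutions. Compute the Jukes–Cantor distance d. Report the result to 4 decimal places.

p = 515/889 ≈ 0.579303.
d = −(3/4) ln(1 − 4p/3) = −0.75 ln(1 − 0.772404) = −0.75 ln(0.227596)
  = −0.75 × (-1.480183) = 1.110137 substitutions/site.

1.1101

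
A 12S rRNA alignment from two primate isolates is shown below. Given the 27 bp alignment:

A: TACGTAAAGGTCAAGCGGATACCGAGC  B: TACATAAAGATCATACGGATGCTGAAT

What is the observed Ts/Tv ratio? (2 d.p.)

Transitions are A↔G and C↔T; transversions are all other mismatches.
Transitions: 7. Transversions: 1.
R = 7/1 = 7.00.

7.00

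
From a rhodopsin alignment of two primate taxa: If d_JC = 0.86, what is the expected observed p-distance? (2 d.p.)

p = (3/4)(1 − e^(−4d/3)) = 0.75 × (1 − e^(-1.146667)) = 0.75 × (1 − 0.317694) = 0.511730.

0.51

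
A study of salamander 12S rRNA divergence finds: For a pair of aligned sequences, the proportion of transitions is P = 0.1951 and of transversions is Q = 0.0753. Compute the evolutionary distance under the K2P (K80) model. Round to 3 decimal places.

Under the Kimura two-parameter model, d = −½ ln(1 − 2P − Q) − ¼ ln(1 − 2Q).
1 − 2P − Q = 0.5345, giving −½ ln(0.5345) = 0.313212.
1 − 2Q = 0.8494, giving −¼ ln(0.8494) = 0.040806.
d = 0.313212 + 0.040806 = 0.354018.

0.354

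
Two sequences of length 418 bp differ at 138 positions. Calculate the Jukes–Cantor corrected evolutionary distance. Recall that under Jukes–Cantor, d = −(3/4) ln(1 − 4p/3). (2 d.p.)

p = 138/418 ≈ 0.330144.
d = −(3/4) ln(1 − 4p/3) = −0.75 ln(1 − 0.440192) = −0.75 ln(0.559808)
  = −0.75 × (-0.580161) = 0.435121 substitutions/site.

0.44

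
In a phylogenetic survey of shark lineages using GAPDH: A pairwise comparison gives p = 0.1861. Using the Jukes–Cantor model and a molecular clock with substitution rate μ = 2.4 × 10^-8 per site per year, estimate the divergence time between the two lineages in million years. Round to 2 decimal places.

d = −(3/4) ln(1 − 4p/3) = −0.75 ln(1 − 0.248133) = −0.75 ln(0.751867)
  = −0.75 × (-0.285196) = 0.213897 substitutions/site.
Under a molecular clock d = 2μt, so t = d/(2μ) = 0.213897 / (2 × 2.4 × 10^-8) = 4.46 million years.

4.46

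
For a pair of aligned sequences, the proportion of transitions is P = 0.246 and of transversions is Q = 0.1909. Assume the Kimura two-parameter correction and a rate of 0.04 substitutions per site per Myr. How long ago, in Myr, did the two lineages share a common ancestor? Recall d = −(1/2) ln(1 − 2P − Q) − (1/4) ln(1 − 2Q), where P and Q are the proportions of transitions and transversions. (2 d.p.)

8.68

Under the Kimura two-parameter model, d = −½ ln(1 − 2P − Q) − ¼ ln(1 − 2Q).
1 − 2P − Q = 0.3171, giving −½ ln(0.3171) = 0.574269.
1 − 2Q = 0.6182, giving −¼ ln(0.6182) = 0.120236.
d = 0.574269 + 0.120236 = 0.694505.
Under a molecular clock d = 2μt, so t = d/(2μ) = 0.694505 / (2 × 0.04) = 8.68 Myr.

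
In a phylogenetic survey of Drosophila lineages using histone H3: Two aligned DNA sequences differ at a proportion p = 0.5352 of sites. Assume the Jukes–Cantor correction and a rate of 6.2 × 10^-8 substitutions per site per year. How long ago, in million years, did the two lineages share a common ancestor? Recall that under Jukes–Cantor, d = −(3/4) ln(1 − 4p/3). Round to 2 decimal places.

7.56

d = −(3/4) ln(1 − 4p/3) = −0.75 ln(1 − 0.7136) = −0.75 ln(0.2864)
  = −0.75 × (-1.250366) = 0.937775 substitutions/site.
Under a molecular clock d = 2μt, so t = d/(2μ) = 0.937775 / (2 × 6.2 × 10^-8) = 7.56 million years.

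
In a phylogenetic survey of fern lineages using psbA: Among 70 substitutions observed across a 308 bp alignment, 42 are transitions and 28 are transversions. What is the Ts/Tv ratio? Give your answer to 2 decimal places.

R = 42/28 = 1.50.

1.50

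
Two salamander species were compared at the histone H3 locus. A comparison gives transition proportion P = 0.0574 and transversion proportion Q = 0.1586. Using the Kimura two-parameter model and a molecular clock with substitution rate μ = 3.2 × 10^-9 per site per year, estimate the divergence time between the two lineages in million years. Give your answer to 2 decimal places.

39.86

Under the Kimura two-parameter model, d = −½ ln(1 − 2P − Q) − ¼ ln(1 − 2Q).
1 − 2P − Q = 0.7266, giving −½ ln(0.7266) = 0.159690.
1 − 2Q = 0.6828, giving −¼ ln(0.6828) = 0.095388.
d = 0.159690 + 0.095388 = 0.255078.
Under a molecular clock d = 2μt, so t = d/(2μ) = 0.255078 / (2 × 3.2 × 10^-9) = 39.86 million years.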